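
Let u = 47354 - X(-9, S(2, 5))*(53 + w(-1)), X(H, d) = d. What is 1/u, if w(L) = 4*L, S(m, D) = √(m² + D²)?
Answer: 47354/2242331687 + 49*√29/2242331687 ≈ 2.1236e-5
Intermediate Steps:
S(m, D) = √(D² + m²)
u = 47354 - 49*√29 (u = 47354 - √(5² + 2²)*(53 + 4*(-1)) = 47354 - √(25 + 4)*(53 - 4) = 47354 - √29*49 = 47354 - 49*√29 ≈ 47090.)
1/u = 1/(47354 - 49*√29)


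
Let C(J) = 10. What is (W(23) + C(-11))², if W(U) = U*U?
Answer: 290521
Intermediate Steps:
W(U) = U²
(W(23) + C(-11))² = (23² + 10)² = (529 + 10)² = 539² = 290521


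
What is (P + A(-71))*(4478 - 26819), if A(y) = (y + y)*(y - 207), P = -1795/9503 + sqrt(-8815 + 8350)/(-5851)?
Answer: -8380972199853/9503 + 22341*I*sqrt(465)/5851 ≈ -8.8193e+8 + 82.338*I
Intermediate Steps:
P = -1795/9503 - I*sqrt(465)/5851 (P = -1795*1/9503 + sqrt(-465)*(-1/5851) = -1795/9503 + (I*sqrt(465))*(-1/5851) = -1795/9503 - I*sqrt(465)/5851 ≈ -0.18889 - 0.0036855*I)
A(y) = 2*y*(-207 + y) (A(y) = (2*y)*(-207 + y) = 2*y*(-207 + y))
(P + A(-71))*(4478 - 26819) = ((-1795/9503 - I*sqrt(465)/5851) + 2*(-71)*(-207 - 71))*(4478 - 26819) = ((-1795/9503 - I*sqrt(465)/5851) + 2*(-71)*(-278))*(-22341) = ((-1795/9503 - I*sqrt(465)/5851) + 39476)*(-22341) = (375138633/9503 - I*sqrt(465)/5851)*(-22341) = -8380972199853/9503 + 22341*I*sqrt(465)/5851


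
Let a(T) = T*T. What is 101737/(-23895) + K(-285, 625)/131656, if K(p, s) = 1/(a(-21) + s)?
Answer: -14278309355257/3353550847920 ≈ -4.2577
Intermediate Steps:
a(T) = T**2
K(p, s) = 1/(441 + s) (K(p, s) = 1/((-21)**2 + s) = 1/(441 + s))
101737/(-23895) + K(-285, 625)/131656 = 101737/(-23895) + 1/((441 + 625)*131656) = 101737*(-1/23895) + (1/131656)/1066 = -101737/23895 + (1/1066)*(1/131656) = -101737/23895 + 1/140345296 = -14278309355257/3353550847920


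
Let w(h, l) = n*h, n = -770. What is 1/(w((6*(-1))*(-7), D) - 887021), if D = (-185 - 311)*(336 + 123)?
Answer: -1/919361 ≈ -1.0877e-6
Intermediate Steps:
D = -227664 (D = -496*459 = -227664)
w(h, l) = -770*h
1/(w((6*(-1))*(-7), D) - 887021) = 1/(-770*6*(-1)*(-7) - 887021) = 1/(-(-4620)*(-7) - 887021) = 1/(-770*42 - 887021) = 1/(-32340 - 887021) = 1/(-919361) = -1/919361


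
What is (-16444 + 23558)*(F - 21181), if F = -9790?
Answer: -220327694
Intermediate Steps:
(-16444 + 23558)*(F - 21181) = (-16444 + 23558)*(-9790 - 21181) = 7114*(-30971) = -220327694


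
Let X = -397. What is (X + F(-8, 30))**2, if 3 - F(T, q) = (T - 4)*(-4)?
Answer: 195364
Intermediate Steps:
F(T, q) = -13 + 4*T (F(T, q) = 3 - (T - 4)*(-4) = 3 - (-4 + T)*(-4) = 3 - (16 - 4*T) = 3 + (-16 + 4*T) = -13 + 4*T)
(X + F(-8, 30))**2 = (-397 + (-13 + 4*(-8)))**2 = (-397 + (-13 - 32))**2 = (-397 - 45)**2 = (-442)**2 = 195364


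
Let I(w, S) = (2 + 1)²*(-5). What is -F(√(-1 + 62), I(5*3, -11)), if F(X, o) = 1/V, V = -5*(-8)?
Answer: -1/40 ≈ -0.025000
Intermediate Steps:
I(w, S) = -45 (I(w, S) = 3²*(-5) = 9*(-5) = -45)
V = 40
F(X, o) = 1/40
-F(√(-1 + 62), I(5*3, -11)) = -1*1/40 = -1/40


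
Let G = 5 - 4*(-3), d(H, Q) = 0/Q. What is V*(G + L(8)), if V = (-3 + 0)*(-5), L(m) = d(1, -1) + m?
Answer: 375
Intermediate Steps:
d(H, Q) = 0
L(m) = m (L(m) = 0 + m = m)
V = 15 (V = -3*(-5) = 15)
G = 17 (G = 5 + 12 = 17)
V*(G + L(8)) = 15*(17 + 8) = 15*25 = 375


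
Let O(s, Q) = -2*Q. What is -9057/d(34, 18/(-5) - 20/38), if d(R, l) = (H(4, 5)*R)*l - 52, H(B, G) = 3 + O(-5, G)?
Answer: -286805/29452 ≈ -9.7381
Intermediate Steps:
H(B, G) = 3 - 2*G
d(R, l) = -52 - 7*R*l (d(R, l) = ((3 - 2*5)*R)*l - 52 = ((3 - 10)*R)*l - 52 = (-7*R)*l - 52 = -7*R*l - 52 = -52 - 7*R*l)
-9057/d(34, 18/(-5) - 20/38) = -9057/(-52 - 7*34*(18/(-5) - 20/38)) = -9057/(-52 - 7*34*(18*(-⅕) - 20*1/38)) = -9057/(-52 - 7*34*(-18/5 - 10/19)) = -9057/(-52 - 7*34*(-392/95)) = -9057/(-52 + 93296/95) = -9057/88356/95 = -9057*95/88356 = -286805/29452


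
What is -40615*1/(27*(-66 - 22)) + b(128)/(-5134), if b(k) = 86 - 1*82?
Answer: 104253953/6099192 ≈ 17.093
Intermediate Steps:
b(k) = 4 (b(k) = 86 - 82 = 4)
-40615*1/(27*(-66 - 22)) + b(128)/(-5134) = -40615*1/(27*(-66 - 22)) + 4/(-5134) = -40615/(27*(-88)) + 4*(-1/5134) = -40615/(-2376) - 2/2567 = -40615*(-1/2376) - 2/2567 = 40615/2376 - 2/2567 = 104253953/6099192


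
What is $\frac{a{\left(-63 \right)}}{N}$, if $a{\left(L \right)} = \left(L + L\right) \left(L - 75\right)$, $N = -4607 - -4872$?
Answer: $\frac{17388}{265} \approx 65.615$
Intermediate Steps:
$N = 265$ ($N = -4607 + 4872 = 265$)
$a{\left(L \right)} = 2 L \left(-75 + L\right)$
$\frac{a{\left(-63 \right)}}{N} = \frac{2 \left(-63\right) \left(-75 - 63\right)}{265} = 2 \left(-63\right) \left(-138\right) \frac{1}{265} = 17388 \cdot \frac{1}{265} = \frac{17388}{265}$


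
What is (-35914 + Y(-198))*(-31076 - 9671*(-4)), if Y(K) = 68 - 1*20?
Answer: -272868528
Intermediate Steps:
Y(K) = 48 (Y(K) = 68 - 20 = 48)
(-35914 + Y(-198))*(-31076 - 9671*(-4)) = (-35914 + 48)*(-31076 - 9671*(-4)) = -35866*(-31076 + 38684) = -35866*7608 = -272868528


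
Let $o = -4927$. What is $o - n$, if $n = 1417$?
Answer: $-6344$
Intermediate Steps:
$o - n = -4927 - 1417 = -6344$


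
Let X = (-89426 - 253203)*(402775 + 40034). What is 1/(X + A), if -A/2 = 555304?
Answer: -1/151720315469 ≈ -6.5911e-12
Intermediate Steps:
X = -151719204861 (X = -342629*442809 = -151719204861)
A = -1110608 (A = -2*555304 = -1110608)
1/(X + A) = 1/(-151719204861 - 1110608) = 1/(-151720315469) = -1/151720315469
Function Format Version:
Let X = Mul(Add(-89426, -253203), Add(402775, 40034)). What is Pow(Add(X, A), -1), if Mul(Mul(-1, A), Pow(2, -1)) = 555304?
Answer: Rational(-1, 151720315469) ≈ -6.5911e-12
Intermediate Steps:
X = -151719204861 (X = Mul(-342629, 442809) = -151719204861)
A = -1110608 (A = Mul(-2, 555304) = -1110608)
Pow(Add(X, A), -1) = Pow(Add(-151719204861, -1110608), -1) = Pow(-151720315469, -1) = Rational(-1, 151720315469)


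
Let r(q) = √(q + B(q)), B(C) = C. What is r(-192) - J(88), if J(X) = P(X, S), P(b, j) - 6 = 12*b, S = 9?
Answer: -1062 + 8*I*√6 ≈ -1062.0 + 19.596*I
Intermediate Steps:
P(b, j) = 6 + 12*b
J(X) = 6 + 12*X
r(q) = √2*√q (r(q) = √(q + q) = √(2*q) = √2*√q)
r(-192) - J(88) = √2*√(-192) - (6 + 12*88) = √2*(8*I*√3) - (6 + 1056) = 8*I*√6 - 1*1062 = 8*I*√6 - 1062 = -1062 + 8*I*√6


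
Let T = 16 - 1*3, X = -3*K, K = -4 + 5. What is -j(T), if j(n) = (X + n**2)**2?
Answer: -27556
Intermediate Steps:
K = 1
X = -3 (X = -3*1 = -3)
T = 13 (T = 16 - 3 = 13)
j(n) = (-3 + n**2)**2
-j(T) = -(-3 + 13**2)**2 = -(-3 + 169)**2 = -1*166**2 = -1*27556 = -27556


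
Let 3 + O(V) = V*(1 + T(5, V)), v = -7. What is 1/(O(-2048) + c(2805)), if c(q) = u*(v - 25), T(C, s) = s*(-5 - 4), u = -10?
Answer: -1/37750467 ≈ -2.6490e-8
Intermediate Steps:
T(C, s) = -9*s (T(C, s) = s*(-9) = -9*s)
c(q) = 320 (c(q) = -10*(-7 - 25) = -10*(-32) = 320)
O(V) = -3 + V*(1 - 9*V)
1/(O(-2048) + c(2805)) = 1/((-3 - 2048 - 9*(-2048)²) + 320) = 1/((-3 - 2048 - 9*4194304) + 320) = 1/((-3 - 2048 - 37748736) + 320) = 1/(-37750787 + 320) = 1/(-37750467) = -1/37750467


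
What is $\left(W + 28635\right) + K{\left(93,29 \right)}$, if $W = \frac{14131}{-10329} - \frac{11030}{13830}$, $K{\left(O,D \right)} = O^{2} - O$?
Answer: $\frac{59026973253}{1587223} \approx 37189.0$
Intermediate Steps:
$W = - \frac{3437340}{1587223}$ ($W = 14131 \left(- \frac{1}{10329}\right) - \frac{1103}{1383} = - \frac{14131}{10329} - \frac{1103}{1383} = - \frac{3437340}{1587223} \approx -2.1656$)
$\left(W + 28635\right) + K{\left(93,29 \right)} = \left(- \frac{3437340}{1587223} + 28635\right) + 93 \left(-1 + 93\right) = \frac{45446693265}{1587223} + 93 \cdot 92 = \frac{45446693265}{1587223} + 8556 = \frac{59026973253}{1587223}$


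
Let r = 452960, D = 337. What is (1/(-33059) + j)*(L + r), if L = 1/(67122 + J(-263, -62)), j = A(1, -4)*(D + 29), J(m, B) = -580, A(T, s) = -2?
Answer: -14885397394433381/44894122 ≈ -3.3157e+8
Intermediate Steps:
j = -732 (j = -2*(337 + 29) = -2*366 = -732)
L = 1/66542 (L = 1/(67122 - 580) = 1/66542 ≈ 1.5028e-5)
(1/(-33059) + j)*(L + r) = (1/(-33059) - 732)*(1/66542 + 452960) = (-1/33059 - 732)*(30140864321/66542) = -24199189/33059*30140864321/66542 = -14885397394433381/44894122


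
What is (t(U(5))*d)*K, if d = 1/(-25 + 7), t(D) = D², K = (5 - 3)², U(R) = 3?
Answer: -2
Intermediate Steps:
K = 4 (K = 2² = 4)
d = -1/18 (d = 1/(-18) = -1/18 ≈ -0.055556)
(t(U(5))*d)*K = (3²*(-1/18))*4 = (9*(-1/18))*4 = -½*4 = -2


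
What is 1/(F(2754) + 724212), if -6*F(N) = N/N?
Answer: 6/4345271 ≈ 1.3808e-6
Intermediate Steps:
F(N) = -1/6 (F(N) = -N/(6*N) = -1/6*1 = -1/6)
1/(F(2754) + 724212) = 1/(-1/6 + 724212) = 1/(4345271/6) = 6/4345271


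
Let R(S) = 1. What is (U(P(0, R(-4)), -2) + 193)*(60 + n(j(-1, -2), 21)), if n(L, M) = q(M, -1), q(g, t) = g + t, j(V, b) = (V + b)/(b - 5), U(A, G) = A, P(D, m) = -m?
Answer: 15360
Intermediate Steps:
j(V, b) = (V + b)/(-5 + b)
n(L, M) = -1 + M (n(L, M) = M - 1 = -1 + M)
(U(P(0, R(-4)), -2) + 193)*(60 + n(j(-1, -2), 21)) = (-1*1 + 193)*(60 + (-1 + 21)) = (-1 + 193)*(60 + 20) = 192*80 = 15360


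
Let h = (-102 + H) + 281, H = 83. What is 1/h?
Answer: 1/262 ≈ 0.0038168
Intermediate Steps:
h = 262 (h = (-102 + 83) + 281 = -19 + 281 = 262)
1/h = 1/262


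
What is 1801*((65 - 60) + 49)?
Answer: 97254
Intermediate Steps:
1801*((65 - 60) + 49) = 1801*(5 + 49) = 1801*54 = 97254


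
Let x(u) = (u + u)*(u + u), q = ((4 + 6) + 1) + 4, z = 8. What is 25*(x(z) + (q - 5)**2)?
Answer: 8900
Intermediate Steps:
q = 15 (q = (10 + 1) + 4 = 11 + 4 = 15)
x(u) = 4*u**2 (x(u) = (2*u)*(2*u) = 4*u**2)
25*(x(z) + (q - 5)**2) = 25*(4*8**2 + (15 - 5)**2) = 25*(4*64 + 10**2) = 25*(256 + 100) = 25*356 = 8900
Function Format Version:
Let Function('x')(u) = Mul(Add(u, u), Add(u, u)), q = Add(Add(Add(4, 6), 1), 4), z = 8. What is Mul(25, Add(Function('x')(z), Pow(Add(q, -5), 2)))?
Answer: 8900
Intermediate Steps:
q = 15 (q = Add(Add(10, 1), 4) = Add(11, 4) = 15)
Function('x')(u) = Mul(4, Pow(u, 2)) (Function('x')(u) = Mul(Mul(2, u), Mul(2, u)) = Mul(4, Pow(u, 2)))
Mul(25, Add(Function('x')(z), Pow(Add(q, -5), 2))) = Mul(25, Add(Mul(4, Pow(8, 2)), Pow(Add(15, -5), 2))) = Mul(25, Add(Mul(4, 64), Pow(10, 2))) = Mul(25, Add(256, 100)) = Mul(25, 356) = 8900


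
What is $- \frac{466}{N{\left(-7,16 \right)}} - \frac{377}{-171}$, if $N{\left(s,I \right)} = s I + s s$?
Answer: $\frac{1277}{133} \approx 9.6015$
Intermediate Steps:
$N{\left(s,I \right)} = s^{2} + I s$ ($N{\left(s,I \right)} = I s + s^{2} = s^{2} + I s$)
$- \frac{466}{N{\left(-7,16 \right)}} - \frac{377}{-171} = - \frac{466}{\left(-7\right) \left(16 - 7\right)} - \frac{377}{-171} = - \frac{466}{\left(-7\right) 9} - - \frac{377}{171} = - \frac{466}{-63} + \frac{377}{171} = \left(-466\right) \left(- \frac{1}{63}\right) + \frac{377}{171} = \frac{466}{63} + \frac{377}{171} = \frac{1277}{133}$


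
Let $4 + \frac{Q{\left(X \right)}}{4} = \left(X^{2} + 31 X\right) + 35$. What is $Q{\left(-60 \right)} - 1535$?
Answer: $5549$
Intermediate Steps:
$Q{\left(X \right)} = 124 + 4 X^{2} + 124 X$ ($Q{\left(X \right)} = -16 + 4 \left(\left(X^{2} + 31 X\right) + 35\right) = -16 + 4 \left(35 + X^{2} + 31 X\right) = -16 + \left(140 + 4 X^{2} + 124 X\right) = 124 + 4 X^{2} + 124 X$)
$Q{\left(-60 \right)} - 1535 = \left(124 + 4 \left(-60\right)^{2} + 124 \left(-60\right)\right) - 1535 = \left(124 + 4 \cdot 3600 - 7440\right) - 1535 = \left(124 + 14400 - 7440\right) - 1535 = 7084 - 1535 = 5549$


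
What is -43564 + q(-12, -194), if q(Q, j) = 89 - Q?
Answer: -43463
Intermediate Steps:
-43564 + q(-12, -194) = -43564 + (89 - 1*(-12)) = -43564 + (89 + 12) = -43564 + 101 = -43463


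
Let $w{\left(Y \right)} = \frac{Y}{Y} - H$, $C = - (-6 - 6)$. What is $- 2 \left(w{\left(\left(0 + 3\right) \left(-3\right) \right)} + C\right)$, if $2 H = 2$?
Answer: $-24$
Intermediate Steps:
$C = 12$ ($C = \left(-1\right) \left(-12\right) = 12$)
$H = 1$ ($H = \frac{1}{2} \cdot 2 = 1$)
$w{\left(Y \right)} = 0$ ($w{\left(Y \right)} = \frac{Y}{Y} - 1 = 1 - 1 = 0$)
$- 2 \left(w{\left(\left(0 + 3\right) \left(-3\right) \right)} + C\right) = - 2 \left(0 + 12\right) = \left(-2\right) 12 = -24$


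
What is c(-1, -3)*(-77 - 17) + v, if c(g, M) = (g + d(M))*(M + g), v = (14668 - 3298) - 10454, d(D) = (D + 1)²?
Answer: 2044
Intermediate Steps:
d(D) = (1 + D)²
v = 916 (v = 11370 - 10454 = 916)
c(g, M) = (M + g)*(g + (1 + M)²) (c(g, M) = (g + (1 + M)²)*(M + g) = (M + g)*(g + (1 + M)²))
c(-1, -3)*(-77 - 17) + v = ((-1)² - 3*(-1) - 3*(1 - 3)² - (1 - 3)²)*(-77 - 17) + 916 = (1 + 3 - 3*(-2)² - 1*(-2)²)*(-94) + 916 = (1 + 3 - 3*4 - 1*4)*(-94) + 916 = (1 + 3 - 12 - 4)*(-94) + 916 = -12*(-94) + 916 = 1128 + 916 = 2044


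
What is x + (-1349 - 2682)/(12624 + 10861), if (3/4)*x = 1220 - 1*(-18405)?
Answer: 1843560407/70455 ≈ 26167.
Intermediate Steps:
x = 78500/3 (x = 4*(1220 - 1*(-18405))/3 = 4*(1220 + 18405)/3 = (4/3)*19625 = 78500/3 ≈ 26167.)
x + (-1349 - 2682)/(12624 + 10861) = 78500/3 + (-1349 - 2682)/(12624 + 10861) = 78500/3 - 4031/23485 = 1843560407/70455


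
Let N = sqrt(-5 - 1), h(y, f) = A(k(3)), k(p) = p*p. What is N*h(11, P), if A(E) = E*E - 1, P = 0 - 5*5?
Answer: 80*I*sqrt(6) ≈ 195.96*I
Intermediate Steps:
P = -25 (P = 0 - 25 = -25)
k(p) = p**2
A(E) = -1 + E**2 (A(E) = E**2 - 1 = -1 + E**2)
h(y, f) = 80 (h(y, f) = -1 + (3**2)**2 = -1 + 9**2 = -1 + 81 = 80)
N = I*sqrt(6) (N = sqrt(-6) = I*sqrt(6) ≈ 2.4495*I)
N*h(11, P) = (I*sqrt(6))*80 = 80*I*sqrt(6)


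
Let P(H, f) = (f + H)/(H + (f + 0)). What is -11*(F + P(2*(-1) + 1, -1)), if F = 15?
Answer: -176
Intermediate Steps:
P(H, f) = 1 (P(H, f) = (H + f)/(H + f) = 1)
-11*(F + P(2*(-1) + 1, -1)) = -11*(15 + 1) = -11*16 = -176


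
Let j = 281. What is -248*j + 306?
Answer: -69382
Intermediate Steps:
-248*j + 306 = -248*281 + 306 = -69688 + 306 = -69382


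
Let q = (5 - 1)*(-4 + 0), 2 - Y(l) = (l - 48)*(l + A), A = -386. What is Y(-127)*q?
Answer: 1436368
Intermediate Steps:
Y(l) = 2 - (-386 + l)*(-48 + l) (Y(l) = 2 - (l - 48)*(l - 386) = 2 - (-48 + l)*(-386 + l) = 2 - (-386 + l)*(-48 + l))
q = -16 (q = 4*(-4) = -16)
Y(-127)*q = (-18526 - 1*(-127)² + 434*(-127))*(-16) = (-18526 - 1*16129 - 55118)*(-16) = (-18526 - 16129 - 55118)*(-16) = -89773*(-16) = 1436368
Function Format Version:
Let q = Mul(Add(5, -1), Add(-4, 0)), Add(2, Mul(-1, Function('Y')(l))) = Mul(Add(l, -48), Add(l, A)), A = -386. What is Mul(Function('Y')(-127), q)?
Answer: 1436368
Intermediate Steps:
Function('Y')(l) = Add(2, Mul(-1, Add(-386, l), Add(-48, l))) (Function('Y')(l) = Add(2, Mul(-1, Mul(Add(l, -48), Add(l, -386)))) = Add(2, Mul(-1, Mul(Add(-48, l), Add(-386, l)))) = Add(2, Mul(-1, Mul(Add(-386, l), Add(-48, l)))) = Add(2, Mul(-1, Add(-386, l), Add(-48, l))))
q = -16 (q = Mul(4, -4) = -16)
Mul(Function('Y')(-127), q) = Mul(Add(-18526, Mul(-1, Pow(-127, 2)), Mul(434, -127)), -16) = Mul(Add(-18526, Mul(-1, 16129), -55118), -16) = Mul(Add(-18526, -16129, -55118), -16) = Mul(-89773, -16) = 1436368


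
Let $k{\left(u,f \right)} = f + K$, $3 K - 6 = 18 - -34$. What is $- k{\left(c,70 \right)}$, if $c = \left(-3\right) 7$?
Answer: $- \frac{268}{3} \approx -89.333$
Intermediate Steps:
$K = \frac{58}{3}$ ($K = 2 + \frac{18 - -34}{3} = 2 + \frac{18 + 34}{3} = 2 + \frac{1}{3} \cdot 52 = 2 + \frac{52}{3} = \frac{58}{3} \approx 19.333$)
$c = -21$
$k{\left(u,f \right)} = \frac{58}{3} + f$ ($k{\left(u,f \right)} = f + \frac{58}{3} = \frac{58}{3} + f$)
$- k{\left(c,70 \right)} = - (\frac{58}{3} + 70) = \left(-1\right) \frac{268}{3} = - \frac{268}{3}$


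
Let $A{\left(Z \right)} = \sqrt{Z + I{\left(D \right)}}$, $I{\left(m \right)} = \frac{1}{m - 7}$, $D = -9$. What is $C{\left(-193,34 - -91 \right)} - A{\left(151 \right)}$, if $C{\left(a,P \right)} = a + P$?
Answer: $-68 - \frac{\sqrt{2415}}{4} \approx -80.286$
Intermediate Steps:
$I{\left(m \right)} = \frac{1}{-7 + m}$
$A{\left(Z \right)} = \sqrt{- \frac{1}{16} + Z}$ ($A{\left(Z \right)} = \sqrt{Z + \frac{1}{-7 - 9}} = \sqrt{Z + \frac{1}{-16}} = \sqrt{Z - \frac{1}{16}} = \sqrt{- \frac{1}{16} + Z}$)
$C{\left(a,P \right)} = P + a$
$C{\left(-193,34 - -91 \right)} - A{\left(151 \right)} = \left(\left(34 - -91\right) - 193\right) - \frac{\sqrt{-1 + 16 \cdot 151}}{4} = \left(\left(34 + 91\right) - 193\right) - \frac{\sqrt{-1 + 2416}}{4} = \left(125 - 193\right) - \frac{\sqrt{2415}}{4} = -68 - \frac{\sqrt{2415}}{4}$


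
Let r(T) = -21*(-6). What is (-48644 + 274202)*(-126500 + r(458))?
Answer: -28504666692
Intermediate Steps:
r(T) = 126
(-48644 + 274202)*(-126500 + r(458)) = (-48644 + 274202)*(-126500 + 126) = 225558*(-126374) = -28504666692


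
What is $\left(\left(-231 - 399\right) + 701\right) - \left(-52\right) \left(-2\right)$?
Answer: $-33$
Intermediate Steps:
$\left(\left(-231 - 399\right) + 701\right) - \left(-52\right) \left(-2\right) = \left(\left(-231 - 399\right) + 701\right) - 104 = \left(-630 + 701\right) - 104 = 71 - 104 = -33$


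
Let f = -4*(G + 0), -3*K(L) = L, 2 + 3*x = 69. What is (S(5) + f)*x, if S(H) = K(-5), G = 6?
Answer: -4489/9 ≈ -498.78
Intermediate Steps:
x = 67/3 (x = -⅔ + (⅓)*69 = -⅔ + 23 = 67/3 ≈ 22.333)
K(L) = -L/3
S(H) = 5/3 (S(H) = -⅓*(-5) = 5/3)
f = -24 (f = -4*(6 + 0) = -4*6 = -24)
(S(5) + f)*x = (5/3 - 24)*(67/3) = -67/3*67/3 = -4489/9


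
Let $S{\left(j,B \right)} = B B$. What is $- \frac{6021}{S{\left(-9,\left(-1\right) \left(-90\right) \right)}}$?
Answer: $- \frac{223}{300} \approx -0.74333$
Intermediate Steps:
$S{\left(j,B \right)} = B^{2}$
$- \frac{6021}{S{\left(-9,\left(-1\right) \left(-90\right) \right)}} = - \frac{6021}{\left(\left(-1\right) \left(-90\right)\right)^{2}} = - \frac{6021}{90^{2}} = - \frac{6021}{8100} = \left(-6021\right) \frac{1}{8100} = - \frac{223}{300}$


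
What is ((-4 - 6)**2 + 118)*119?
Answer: 25942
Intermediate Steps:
((-4 - 6)**2 + 118)*119 = ((-10)**2 + 118)*119 = (100 + 118)*119 = 218*119 = 25942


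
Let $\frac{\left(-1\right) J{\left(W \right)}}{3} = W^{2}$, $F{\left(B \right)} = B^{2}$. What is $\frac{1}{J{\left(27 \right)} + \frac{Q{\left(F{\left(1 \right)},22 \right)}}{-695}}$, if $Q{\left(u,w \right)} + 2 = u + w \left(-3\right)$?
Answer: $- \frac{695}{1519898} \approx -0.00045727$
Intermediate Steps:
$Q{\left(u,w \right)} = -2 + u - 3 w$ ($Q{\left(u,w \right)} = -2 + \left(u + w \left(-3\right)\right) = -2 + \left(u - 3 w\right) = -2 + u - 3 w$)
$J{\left(W \right)} = - 3 W^{2}$
$\frac{1}{J{\left(27 \right)} + \frac{Q{\left(F{\left(1 \right)},22 \right)}}{-695}} = \frac{1}{- 3 \cdot 27^{2} + \frac{-2 + 1^{2} - 66}{-695}} = \frac{1}{\left(-3\right) 729 + \left(-2 + 1 - 66\right) \left(- \frac{1}{695}\right)} = \frac{1}{-2187 - - \frac{67}{695}} = \frac{1}{-2187 + \frac{67}{695}} = \frac{1}{- \frac{1519898}{695}} = - \frac{695}{1519898}$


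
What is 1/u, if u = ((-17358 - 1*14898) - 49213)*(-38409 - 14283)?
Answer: 1/4292764548 ≈ 2.3295e-10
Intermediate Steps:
u = 4292764548 (u = ((-17358 - 14898) - 49213)*(-52692) = (-32256 - 49213)*(-52692) = -81469*(-52692) = 4292764548)
1/u = 1/4292764548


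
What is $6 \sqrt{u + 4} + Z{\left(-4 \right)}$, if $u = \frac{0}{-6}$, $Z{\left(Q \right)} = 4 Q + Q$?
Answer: $-8$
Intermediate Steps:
$Z{\left(Q \right)} = 5 Q$
$u = 0$ ($u = 0 \left(- \frac{1}{6}\right) = 0$)
$6 \sqrt{u + 4} + Z{\left(-4 \right)} = 6 \sqrt{0 + 4} + 5 \left(-4\right) = 6 \sqrt{4} - 20 = 6 \cdot 2 - 20 = 12 - 20 = -8$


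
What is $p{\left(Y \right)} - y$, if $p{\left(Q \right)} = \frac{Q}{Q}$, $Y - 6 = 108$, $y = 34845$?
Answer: $-34844$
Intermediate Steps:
$Y = 114$ ($Y = 6 + 108 = 114$)
$p{\left(Q \right)} = 1$
$p{\left(Y \right)} - y = 1 - 34845 = -34844$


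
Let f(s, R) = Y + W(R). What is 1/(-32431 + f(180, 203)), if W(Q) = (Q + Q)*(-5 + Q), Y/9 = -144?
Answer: 1/46661 ≈ 2.1431e-5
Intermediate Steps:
Y = -1296 (Y = 9*(-144) = -1296)
W(Q) = 2*Q*(-5 + Q) (W(Q) = (2*Q)*(-5 + Q) = 2*Q*(-5 + Q))
f(s, R) = -1296 + 2*R*(-5 + R)
1/(-32431 + f(180, 203)) = 1/(-32431 + (-1296 + 2*203*(-5 + 203))) = 1/(-32431 + (-1296 + 2*203*198)) = 1/(-32431 + (-1296 + 80388)) = 1/(-32431 + 79092) = 1/46661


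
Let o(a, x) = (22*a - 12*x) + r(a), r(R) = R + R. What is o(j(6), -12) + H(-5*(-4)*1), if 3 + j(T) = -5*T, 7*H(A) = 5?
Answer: -4531/7 ≈ -647.29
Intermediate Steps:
r(R) = 2*R
H(A) = 5/7 (H(A) = (1/7)*5 = 5/7)
j(T) = -3 - 5*T
o(a, x) = -12*x + 24*a (o(a, x) = (22*a - 12*x) + 2*a = (-12*x + 22*a) + 2*a = -12*x + 24*a)
o(j(6), -12) + H(-5*(-4)*1) = (-12*(-12) + 24*(-3 - 5*6)) + 5/7 = (144 + 24*(-3 - 30)) + 5/7 = (144 + 24*(-33)) + 5/7 = (144 - 792) + 5/7 = -648 + 5/7 = -4531/7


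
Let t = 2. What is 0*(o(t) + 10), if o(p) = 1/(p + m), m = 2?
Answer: 0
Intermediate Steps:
o(p) = 1/(2 + p) (o(p) = 1/(p + 2) = 1/(2 + p))
0*(o(t) + 10) = 0*(1/(2 + 2) + 10) = 0*(1/4 + 10) = 0*(¼ + 10) = 0*(41/4) = 0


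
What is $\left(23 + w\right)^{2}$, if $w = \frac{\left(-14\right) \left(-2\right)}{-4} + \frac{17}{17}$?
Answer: $289$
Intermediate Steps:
$w = -6$ ($w = 28 \left(- \frac{1}{4}\right) + 17 \cdot \frac{1}{17} = -7 + 1 = -6$)
$\left(23 + w\right)^{2} = \left(23 - 6\right)^{2} = 17^{2} = 289$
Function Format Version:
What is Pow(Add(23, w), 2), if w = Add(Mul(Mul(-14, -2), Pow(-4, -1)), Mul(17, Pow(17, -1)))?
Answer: 289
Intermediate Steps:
w = -6 (w = Add(Mul(28, Rational(-1, 4)), Mul(17, Rational(1, 17))) = Add(-7, 1) = -6)
Pow(Add(23, w), 2) = Pow(Add(23, -6), 2) = Pow(17, 2) = 289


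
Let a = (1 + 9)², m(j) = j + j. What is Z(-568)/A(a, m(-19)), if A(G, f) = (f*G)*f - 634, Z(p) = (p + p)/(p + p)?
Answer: 1/143766 ≈ 6.9557e-6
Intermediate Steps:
m(j) = 2*j
Z(p) = 1 (Z(p) = (2*p)/((2*p)) = (2*p)*(1/(2*p)) = 1)
a = 100 (a = 10² = 100)
A(G, f) = -634 + G*f² (A(G, f) = (G*f)*f - 634 = G*f² - 634 = -634 + G*f²)
Z(-568)/A(a, m(-19)) = 1/(-634 + 100*(2*(-19))²) = 1/(-634 + 100*(-38)²) = 1/(-634 + 100*1444) = 1/(-634 + 144400) = 1/143766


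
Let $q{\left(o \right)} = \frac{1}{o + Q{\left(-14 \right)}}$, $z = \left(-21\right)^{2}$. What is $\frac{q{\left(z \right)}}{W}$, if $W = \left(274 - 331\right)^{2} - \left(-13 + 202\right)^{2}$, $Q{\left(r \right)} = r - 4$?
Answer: $- \frac{1}{13735656} \approx -7.2803 \cdot 10^{-8}$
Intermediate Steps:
$Q{\left(r \right)} = -4 + r$ ($Q{\left(r \right)} = r - 4 = -4 + r$)
$z = 441$
$q{\left(o \right)} = \frac{1}{-18 + o}$ ($q{\left(o \right)} = \frac{1}{o - 18} = \frac{1}{-18 + o}$)
$W = -32472$ ($W = \left(-57\right)^{2} - 189^{2} = 3249 - 35721 = -32472$)
$\frac{q{\left(z \right)}}{W} = \frac{1}{\left(-18 + 441\right) \left(-32472\right)} = \frac{1}{423} \left(- \frac{1}{32472}\right) = - \frac{1}{13735656}$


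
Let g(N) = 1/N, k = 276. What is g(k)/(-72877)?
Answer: -1/20114052 ≈ -4.9717e-8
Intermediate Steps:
g(k)/(-72877) = 1/(276*(-72877)) = (1/276)*(-1/72877) = -1/20114052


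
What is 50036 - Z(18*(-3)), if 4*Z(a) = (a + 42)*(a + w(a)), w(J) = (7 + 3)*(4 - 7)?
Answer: 49784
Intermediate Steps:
w(J) = -30 (w(J) = 10*(-3) = -30)
Z(a) = (-30 + a)*(42 + a)/4 (Z(a) = ((a + 42)*(a - 30))/4 = ((42 + a)*(-30 + a))/4 = ((-30 + a)*(42 + a))/4 = (-30 + a)*(42 + a)/4)
50036 - Z(18*(-3)) = 50036 - (-315 + 3*(18*(-3)) + (18*(-3))²/4) = 50036 - (-315 + 3*(-54) + (¼)*(-54)²) = 50036 - (-315 - 162 + (¼)*2916) = 50036 - (-315 - 162 + 729) = 50036 - 1*252 = 50036 - 252 = 49784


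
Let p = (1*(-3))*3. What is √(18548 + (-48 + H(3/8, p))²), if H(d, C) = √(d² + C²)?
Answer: √(1339721 - 2304*√577)/8 ≈ 141.66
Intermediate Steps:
p = -9 (p = -3*3 = -9)
H(d, C) = √(C² + d²)
√(18548 + (-48 + H(3/8, p))²) = √(18548 + (-48 + √((-9)² + (3/8)²))²) = √(18548 + (-48 + √(81 + (3*(⅛))²))²) = √(18548 + (-48 + √(81 + (3/8)²))²) = √(18548 + (-48 + √(81 + 9/64))²) = √(18548 + (-48 + √(5193/64))²) = √(18548 + (-48 + 3*√577/8)²)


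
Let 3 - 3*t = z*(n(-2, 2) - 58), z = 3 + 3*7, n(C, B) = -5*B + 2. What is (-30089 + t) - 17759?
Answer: -47319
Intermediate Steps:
n(C, B) = 2 - 5*B
z = 24 (z = 3 + 21 = 24)
t = 529 (t = 1 - 8*((2 - 5*2) - 58) = 1 - 8*((2 - 10) - 58) = 1 - 8*(-8 - 58) = 1 - 8*(-66) = 1 - ⅓*(-1584) = 1 + 528 = 529)
(-30089 + t) - 17759 = (-30089 + 529) - 17759 = -29560 - 17759 = -47319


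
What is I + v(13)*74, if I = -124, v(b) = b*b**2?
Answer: 162454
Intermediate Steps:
v(b) = b**3
I + v(13)*74 = -124 + 13**3*74 = -124 + 2197*74 = -124 + 162578 = 162454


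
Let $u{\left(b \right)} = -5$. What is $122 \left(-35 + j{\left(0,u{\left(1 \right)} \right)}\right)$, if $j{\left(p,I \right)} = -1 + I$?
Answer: $-5002$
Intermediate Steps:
$122 \left(-35 + j{\left(0,u{\left(1 \right)} \right)}\right) = 122 \left(-35 - 6\right) = 122 \left(-41\right) = -5002$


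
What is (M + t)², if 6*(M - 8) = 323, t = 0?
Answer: 137641/36 ≈ 3823.4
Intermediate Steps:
M = 371/6 (M = 8 + (⅙)*323 = 8 + 323/6 = 371/6 ≈ 61.833)
(M + t)² = (371/6 + 0)² = (371/6)² = 137641/36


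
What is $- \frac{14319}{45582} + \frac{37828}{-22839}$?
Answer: $- \frac{683769179}{347015766} \approx -1.9704$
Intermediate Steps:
$- \frac{14319}{45582} + \frac{37828}{-22839} = \left(-14319\right) \frac{1}{45582} + 37828 \left(- \frac{1}{22839}\right) = - \frac{4773}{15194} - \frac{37828}{22839} = - \frac{683769179}{347015766}$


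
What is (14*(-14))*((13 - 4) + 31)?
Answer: -7840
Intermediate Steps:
(14*(-14))*((13 - 4) + 31) = -196*(9 + 31) = -196*40 = -7840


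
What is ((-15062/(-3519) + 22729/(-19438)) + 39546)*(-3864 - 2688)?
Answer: -57924198259564/223537 ≈ -2.5913e+8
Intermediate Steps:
((-15062/(-3519) + 22729/(-19438)) + 39546)*(-3864 - 2688) = ((-15062*(-1/3519) + 22729*(-1/19438)) + 39546)*(-6552) = ((886/207 - 22729/19438) + 39546)*(-6552) = (12517165/4023666 + 39546)*(-6552) = (159132412801/4023666)*(-6552) = -57924198259564/223537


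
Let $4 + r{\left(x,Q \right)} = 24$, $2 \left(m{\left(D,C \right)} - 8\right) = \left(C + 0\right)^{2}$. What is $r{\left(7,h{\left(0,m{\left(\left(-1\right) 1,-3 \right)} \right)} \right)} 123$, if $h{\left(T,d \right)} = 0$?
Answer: $2460$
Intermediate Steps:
$m{\left(D,C \right)} = 8 + \frac{C^{2}}{2}$ ($m{\left(D,C \right)} = 8 + \frac{\left(C + 0\right)^{2}}{2} = 8 + \frac{C^{2}}{2}$)
$r{\left(x,Q \right)} = 20$ ($r{\left(x,Q \right)} = -4 + 24 = 20$)
$r{\left(7,h{\left(0,m{\left(\left(-1\right) 1,-3 \right)} \right)} \right)} 123 = 20 \cdot 123 = 2460$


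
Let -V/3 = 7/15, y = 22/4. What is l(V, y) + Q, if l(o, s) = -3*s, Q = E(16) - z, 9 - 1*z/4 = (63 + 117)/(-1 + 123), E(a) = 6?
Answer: -4953/122 ≈ -40.598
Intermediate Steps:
y = 11/2 (y = 22*(1/4) = 11/2 ≈ 5.5000)
V = -7/5 (V = -21/15 = -3*7/15 = -7/5 ≈ -1.4000)
z = 1836/61 (z = 36 - 4*(63 + 117)/(-1 + 123) = 36 - 720/122 = 36 - 4*90/61 = 36 - 360/61 = 1836/61 ≈ 30.098)
Q = -1470/61 (Q = 6 - 1*1836/61 = 6 - 1836/61 = -1470/61 ≈ -24.098)
l(V, y) + Q = -3*11/2 - 1470/61 = -33/2 - 1470/61 = -4953/122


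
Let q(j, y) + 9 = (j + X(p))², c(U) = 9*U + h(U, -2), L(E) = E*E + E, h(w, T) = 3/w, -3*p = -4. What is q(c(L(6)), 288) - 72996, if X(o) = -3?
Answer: 13264021/196 ≈ 67674.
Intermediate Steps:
p = 4/3 (p = -⅓*(-4) = 4/3 ≈ 1.3333)
L(E) = E + E² (L(E) = E² + E = E + E²)
c(U) = 3/U + 9*U (c(U) = 9*U + 3/U = 3/U + 9*U)
q(j, y) = -9 + (-3 + j)² (q(j, y) = -9 + (j - 3)² = -9 + (-3 + j)²)
q(c(L(6)), 288) - 72996 = (3/((6*(1 + 6))) + 9*(6*(1 + 6)))*(-6 + (3/((6*(1 + 6))) + 9*(6*(1 + 6)))) - 72996 = (3/((6*7)) + 9*(6*7))*(-6 + (3/((6*7)) + 9*(6*7))) - 72996 = (3/42 + 9*42)*(-6 + (3/42 + 9*42)) - 72996 = (3*(1/42) + 378)*(-6 + (3*(1/42) + 378)) - 72996 = (1/14 + 378)*(-6 + (1/14 + 378)) - 72996 = 5293*(-6 + 5293/14)/14 - 72996 = (5293/14)*(5209/14) - 72996 = 27571237/196 - 72996 = 13264021/196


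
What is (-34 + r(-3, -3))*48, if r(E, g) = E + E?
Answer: -1920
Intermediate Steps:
r(E, g) = 2*E
(-34 + r(-3, -3))*48 = (-34 + 2*(-3))*48 = (-34 - 6)*48 = -40*48 = -1920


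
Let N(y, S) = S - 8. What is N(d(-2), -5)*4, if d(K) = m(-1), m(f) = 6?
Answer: -52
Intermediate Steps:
d(K) = 6
N(y, S) = -8 + S
N(d(-2), -5)*4 = (-8 - 5)*4 = -13*4 = -52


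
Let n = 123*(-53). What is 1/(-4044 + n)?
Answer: -1/10563 ≈ -9.4670e-5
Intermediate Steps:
n = -6519
1/(-4044 + n) = 1/(-4044 - 6519) = 1/(-10563) = -1/10563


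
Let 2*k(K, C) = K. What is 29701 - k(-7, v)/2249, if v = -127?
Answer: 133595105/4498 ≈ 29701.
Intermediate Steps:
k(K, C) = K/2
29701 - k(-7, v)/2249 = 29701 - (1/2)*(-7)/2249 = 29701 - (-7)/(2*2249) = 29701 - 1*(-7/4498) = 29701 + 7/4498 = 133595105/4498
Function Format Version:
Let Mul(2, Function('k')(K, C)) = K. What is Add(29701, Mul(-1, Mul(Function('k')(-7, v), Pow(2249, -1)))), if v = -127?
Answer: Rational(133595105, 4498) ≈ 29701.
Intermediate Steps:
Function('k')(K, C) = Mul(Rational(1, 2), K)
Add(29701, Mul(-1, Mul(Function('k')(-7, v), Pow(2249, -1)))) = Add(29701, Mul(-1, Mul(Mul(Rational(1, 2), -7), Pow(2249, -1)))) = Add(29701, Mul(-1, Mul(Rational(-7, 2), Rational(1, 2249)))) = Add(29701, Mul(-1, Rational(-7, 4498))) = Add(29701, Rational(7, 4498)) = Rational(133595105, 4498)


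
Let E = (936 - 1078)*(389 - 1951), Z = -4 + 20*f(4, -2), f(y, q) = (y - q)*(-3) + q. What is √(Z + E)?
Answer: 30*√246 ≈ 470.53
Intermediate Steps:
f(y, q) = -3*y + 4*q (f(y, q) = (-3*y + 3*q) + q = -3*y + 4*q)
Z = -404 (Z = -4 + 20*(-3*4 + 4*(-2)) = -4 + 20*(-12 - 8) = -4 + 20*(-20) = -4 - 400 = -404)
E = 221804 (E = -142*(-1562) = 221804)
√(Z + E) = √(-404 + 221804) = √221400 = 30*√246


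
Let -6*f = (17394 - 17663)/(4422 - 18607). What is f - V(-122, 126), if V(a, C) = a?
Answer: 10383151/85110 ≈ 122.00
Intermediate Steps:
f = -269/85110 (f = -(17394 - 17663)/(6*(4422 - 18607)) = -(-269)/(6*(-14185)) = -(-269)*(-1)/(6*14185) = -⅙*269/14185 = -269/85110 ≈ -0.0031606)
f - V(-122, 126) = -269/85110 - 1*(-122) = -269/85110 + 122 = 10383151/85110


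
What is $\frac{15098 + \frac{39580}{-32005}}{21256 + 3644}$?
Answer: $\frac{48317191}{79692450} \approx 0.6063$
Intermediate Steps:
$\frac{15098 + \frac{39580}{-32005}}{21256 + 3644} = \frac{15098 + 39580 \left(- \frac{1}{32005}\right)}{24900} = \left(15098 - \frac{7916}{6401}\right) \frac{1}{24900} = \frac{96634382}{6401} \cdot \frac{1}{24900} = \frac{48317191}{79692450}$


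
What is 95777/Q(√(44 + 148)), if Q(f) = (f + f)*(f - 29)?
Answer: -8707/118 - 252503*√3/2832 ≈ -228.22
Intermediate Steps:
Q(f) = 2*f*(-29 + f) (Q(f) = (2*f)*(-29 + f) = 2*f*(-29 + f))
95777/Q(√(44 + 148)) = 95777/((2*√(44 + 148)*(-29 + √(44 + 148)))) = 95777/((2*√192*(-29 + √192))) = 95777/((2*(8*√3)*(-29 + 8*√3))) = 95777/((16*√3*(-29 + 8*√3))) = 95777*(√3/(48*(-29 + 8*√3))) = 95777*√3/(48*(-29 + 8*√3))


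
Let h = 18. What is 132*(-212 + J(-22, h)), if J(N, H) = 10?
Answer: -26664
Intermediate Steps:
132*(-212 + J(-22, h)) = 132*(-212 + 10) = 132*(-202) = -26664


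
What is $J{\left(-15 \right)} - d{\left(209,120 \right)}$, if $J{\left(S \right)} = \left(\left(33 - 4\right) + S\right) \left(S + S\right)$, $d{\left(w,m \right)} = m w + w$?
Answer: $-25709$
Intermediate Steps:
$d{\left(w,m \right)} = w + m w$
$J{\left(S \right)} = 2 S \left(29 + S\right)$ ($J{\left(S \right)} = \left(29 + S\right) 2 S = 2 S \left(29 + S\right)$)
$J{\left(-15 \right)} - d{\left(209,120 \right)} = 2 \left(-15\right) \left(29 - 15\right) - 209 \left(1 + 120\right) = 2 \left(-15\right) 14 - 209 \cdot 121 = -420 - 25289 = -25709$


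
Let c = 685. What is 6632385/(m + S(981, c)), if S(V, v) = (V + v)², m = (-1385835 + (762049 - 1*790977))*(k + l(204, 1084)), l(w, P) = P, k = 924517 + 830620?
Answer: -6632385/2484633715067 ≈ -2.6694e-6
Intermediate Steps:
k = 1755137
m = -2484636490623 (m = (-1385835 + (762049 - 1*790977))*(1755137 + 1084) = (-1385835 + (762049 - 790977))*1756221 = (-1385835 - 28928)*1756221 = -1414763*1756221 = -2484636490623)
6632385/(m + S(981, c)) = 6632385/(-2484636490623 + (981 + 685)²) = 6632385/(-2484636490623 + 1666²) = 6632385/(-2484636490623 + 2775556) = 6632385/(-2484633715067) = 6632385*(-1/2484633715067) = -6632385/2484633715067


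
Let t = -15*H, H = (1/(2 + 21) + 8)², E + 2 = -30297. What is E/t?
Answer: 16028171/513375 ≈ 31.221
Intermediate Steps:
E = -30299 (E = -2 - 30297 = -30299)
H = 34225/529 (H = (1/23 + 8)² = (185/23)² = 34225/529 ≈ 64.698)
t = -513375/529 (t = -15*34225/529 = -513375/529 ≈ -970.46)
E/t = -30299/(-513375/529) = -30299*(-529/513375) = 16028171/513375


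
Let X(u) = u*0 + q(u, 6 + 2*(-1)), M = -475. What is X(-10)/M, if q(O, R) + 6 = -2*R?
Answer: 14/475 ≈ 0.029474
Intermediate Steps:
q(O, R) = -6 - 2*R
X(u) = -14 (X(u) = u*0 + (-6 - 2*(6 + 2*(-1))) = 0 + (-6 - 2*(6 - 2)) = 0 + (-6 - 2*4) = 0 + (-6 - 8) = 0 - 14 = -14)
X(-10)/M = -14/(-475) = -14*(-1/475) = 14/475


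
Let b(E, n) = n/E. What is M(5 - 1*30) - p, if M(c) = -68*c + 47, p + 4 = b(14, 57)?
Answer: 24457/14 ≈ 1746.9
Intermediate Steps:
p = 1/14 (p = -4 + 57/14 = 1/14 ≈ 0.071429)
M(c) = 47 - 68*c
M(5 - 1*30) - p = (47 - 68*(5 - 1*30)) - 1*1/14 = (47 - 68*(5 - 30)) - 1/14 = (47 - 68*(-25)) - 1/14 = (47 + 1700) - 1/14 = 1747 - 1/14 = 24457/14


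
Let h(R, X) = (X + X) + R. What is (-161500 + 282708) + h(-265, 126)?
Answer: 121195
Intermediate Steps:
h(R, X) = R + 2*X (h(R, X) = 2*X + R = R + 2*X)
(-161500 + 282708) + h(-265, 126) = (-161500 + 282708) + (-265 + 2*126) = 121208 + (-265 + 252) = 121208 - 13 = 121195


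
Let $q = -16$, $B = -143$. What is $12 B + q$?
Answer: $-1732$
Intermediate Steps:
$12 B + q = 12 \left(-143\right) - 16 = -1716 - 16 = -1732$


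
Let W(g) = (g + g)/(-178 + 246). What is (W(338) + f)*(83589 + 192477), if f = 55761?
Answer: 261739830996/17 ≈ 1.5396e+10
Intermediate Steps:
W(g) = g/34 (W(g) = (2*g)/68 = (2*g)*(1/68) = g/34)
(W(338) + f)*(83589 + 192477) = ((1/34)*338 + 55761)*(83589 + 192477) = (169/17 + 55761)*276066 = (948106/17)*276066 = 261739830996/17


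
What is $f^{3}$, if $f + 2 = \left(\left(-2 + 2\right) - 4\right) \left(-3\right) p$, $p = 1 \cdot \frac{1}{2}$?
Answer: $64$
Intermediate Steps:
$p = \frac{1}{2}$ ($p = 1 \cdot \frac{1}{2} = \frac{1}{2} \approx 0.5$)
$f = 4$ ($f = -2 + \left(\left(-2 + 2\right) - 4\right) \left(-3\right) \frac{1}{2} = -2 + \left(0 - 4\right) \left(-3\right) \frac{1}{2} = -2 + \left(-4\right) \left(-3\right) \frac{1}{2} = -2 + 12 \cdot \frac{1}{2} = -2 + 6 = 4$)
$f^{3} = 4^{3} = 64$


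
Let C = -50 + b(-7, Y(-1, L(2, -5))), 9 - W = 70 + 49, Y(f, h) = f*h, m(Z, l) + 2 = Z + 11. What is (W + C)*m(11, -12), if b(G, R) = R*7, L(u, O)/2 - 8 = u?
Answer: -6000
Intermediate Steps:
L(u, O) = 16 + 2*u
m(Z, l) = 9 + Z (m(Z, l) = -2 + (Z + 11) = -2 + (11 + Z) = 9 + Z)
b(G, R) = 7*R
W = -110 (W = 9 - (70 + 49) = 9 - 1*119 = 9 - 119 = -110)
C = -190 (C = -50 + 7*(-(16 + 2*2)) = -50 + 7*(-(16 + 4)) = -50 + 7*(-1*20) = -50 + 7*(-20) = -50 - 140 = -190)
(W + C)*m(11, -12) = (-110 - 190)*(9 + 11) = -300*20 = -6000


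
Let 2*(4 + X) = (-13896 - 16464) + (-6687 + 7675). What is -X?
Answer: 14690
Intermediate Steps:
X = -14690 (X = -4 + ((-13896 - 16464) + (-6687 + 7675))/2 = -4 + (-30360 + 988)/2 = -4 + (½)*(-29372) = -4 - 14686 = -14690)
-X = -1*(-14690) = 14690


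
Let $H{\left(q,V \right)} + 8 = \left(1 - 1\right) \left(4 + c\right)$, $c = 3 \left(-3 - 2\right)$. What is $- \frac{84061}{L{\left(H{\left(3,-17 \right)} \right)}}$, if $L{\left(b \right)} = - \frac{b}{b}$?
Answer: $84061$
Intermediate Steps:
$c = -15$ ($c = 3 \left(-5\right) = -15$)
$H{\left(q,V \right)} = -8$ ($H{\left(q,V \right)} = -8 + \left(1 - 1\right) \left(4 - 15\right) = -8 + \left(1 - 1\right) \left(-11\right) = -8 + 0 \left(-11\right) = -8 + 0 = -8$)
$L{\left(b \right)} = -1$ ($L{\left(b \right)} = \left(-1\right) 1 = -1$)
$- \frac{84061}{L{\left(H{\left(3,-17 \right)} \right)}} = - \frac{84061}{-1} = \left(-84061\right) \left(-1\right) = 84061$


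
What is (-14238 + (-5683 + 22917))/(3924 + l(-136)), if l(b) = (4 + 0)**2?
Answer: 749/985 ≈ 0.76041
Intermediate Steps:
l(b) = 16 (l(b) = 4**2 = 16)
(-14238 + (-5683 + 22917))/(3924 + l(-136)) = (-14238 + (-5683 + 22917))/(3924 + 16) = (-14238 + 17234)/3940 = 2996*(1/3940) = 749/985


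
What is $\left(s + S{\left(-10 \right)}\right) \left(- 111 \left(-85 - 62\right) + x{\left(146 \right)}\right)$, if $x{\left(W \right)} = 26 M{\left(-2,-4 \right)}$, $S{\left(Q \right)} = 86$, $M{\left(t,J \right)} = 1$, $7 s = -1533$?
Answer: $-2173619$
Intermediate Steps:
$s = -219$ ($s = \frac{1}{7} \left(-1533\right) = -219$)
$x{\left(W \right)} = 26$ ($x{\left(W \right)} = 26 \cdot 1 = 26$)
$\left(s + S{\left(-10 \right)}\right) \left(- 111 \left(-85 - 62\right) + x{\left(146 \right)}\right) = \left(-219 + 86\right) \left(- 111 \left(-85 - 62\right) + 26\right) = - 133 \left(\left(-111\right) \left(-147\right) + 26\right) = - 133 \left(16317 + 26\right) = \left(-133\right) 16343 = -2173619$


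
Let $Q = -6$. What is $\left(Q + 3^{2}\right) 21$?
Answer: $63$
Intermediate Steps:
$\left(Q + 3^{2}\right) 21 = \left(-6 + 3^{2}\right) 21 = \left(-6 + 9\right) 21 = 3 \cdot 21 = 63$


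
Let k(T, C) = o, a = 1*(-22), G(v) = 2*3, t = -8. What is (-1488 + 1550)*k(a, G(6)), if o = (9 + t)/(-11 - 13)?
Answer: -31/12 ≈ -2.5833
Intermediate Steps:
G(v) = 6
a = -22
o = -1/24 (o = (9 - 8)/(-11 - 13) = 1/(-24) = 1*(-1/24) = -1/24 ≈ -0.041667)
k(T, C) = -1/24
(-1488 + 1550)*k(a, G(6)) = (-1488 + 1550)*(-1/24) = 62*(-1/24) = -31/12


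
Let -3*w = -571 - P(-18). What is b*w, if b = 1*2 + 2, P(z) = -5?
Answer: 2264/3 ≈ 754.67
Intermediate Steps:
b = 4 (b = 2 + 2 = 4)
w = 566/3 (w = -(-571 - 1*(-5))/3 = -(-571 + 5)/3 = -⅓*(-566) = 566/3 ≈ 188.67)
b*w = 4*(566/3) = 2264/3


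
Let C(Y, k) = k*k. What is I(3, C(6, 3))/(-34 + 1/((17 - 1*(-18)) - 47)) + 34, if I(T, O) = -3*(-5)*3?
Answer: 13366/409 ≈ 32.680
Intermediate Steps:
C(Y, k) = k²
I(T, O) = 45 (I(T, O) = 15*3 = 45)
I(3, C(6, 3))/(-34 + 1/((17 - 1*(-18)) - 47)) + 34 = 45/(-34 + 1/((17 - 1*(-18)) - 47)) + 34 = 45/(-34 + 1/((17 + 18) - 47)) + 34 = 45/(-34 + 1/(35 - 47)) + 34 = 45/(-34 + 1/(-12)) + 34 = 45/(-34 - 1/12) + 34 = 45/(-409/12) + 34 = -12/409*45 + 34 = -540/409 + 34 = 13366/409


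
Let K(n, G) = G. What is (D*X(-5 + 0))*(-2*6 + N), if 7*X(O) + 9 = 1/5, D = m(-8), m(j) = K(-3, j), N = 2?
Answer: -704/7 ≈ -100.57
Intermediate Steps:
m(j) = j
D = -8
X(O) = -44/35 (X(O) = -9/7 + (⅐)/5 = -9/7 + (⅐)*(⅕) = -9/7 + 1/35 = -44/35)
(D*X(-5 + 0))*(-2*6 + N) = (-8*(-44/35))*(-2*6 + 2) = 352*(-12 + 2)/35 = (352/35)*(-10) = -704/7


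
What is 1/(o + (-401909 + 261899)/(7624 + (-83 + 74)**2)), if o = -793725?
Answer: -1541/1223158227 ≈ -1.2599e-6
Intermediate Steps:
1/(o + (-401909 + 261899)/(7624 + (-83 + 74)**2)) = 1/(-793725 + (-401909 + 261899)/(7624 + (-83 + 74)**2)) = 1/(-793725 - 140010/(7624 + (-9)**2)) = 1/(-793725 - 140010/(7624 + 81)) = 1/(-793725 - 140010/7705) = 1/(-793725 - 140010*1/7705) = 1/(-793725 - 28002/1541) = 1/(-1223158227/1541) = -1541/1223158227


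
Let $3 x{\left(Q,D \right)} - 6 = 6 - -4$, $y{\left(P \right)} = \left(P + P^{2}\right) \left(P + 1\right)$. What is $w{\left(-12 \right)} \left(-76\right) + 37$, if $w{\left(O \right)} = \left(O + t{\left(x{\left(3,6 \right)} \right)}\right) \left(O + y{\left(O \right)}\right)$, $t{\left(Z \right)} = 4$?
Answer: $-890075$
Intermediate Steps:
$y{\left(P \right)} = \left(1 + P\right) \left(P + P^{2}\right)$ ($y{\left(P \right)} = \left(P + P^{2}\right) \left(1 + P\right) = \left(1 + P\right) \left(P + P^{2}\right)$)
$x{\left(Q,D \right)} = \frac{16}{3}$ ($x{\left(Q,D \right)} = 2 + \frac{6 - -4}{3} = 2 + \frac{6 + 4}{3} = 2 + \frac{1}{3} \cdot 10 = 2 + \frac{10}{3} = \frac{16}{3}$)
$w{\left(O \right)} = \left(4 + O\right) \left(O + O \left(1 + O^{2} + 2 O\right)\right)$ ($w{\left(O \right)} = \left(O + 4\right) \left(O + O \left(1 + O^{2} + 2 O\right)\right) = \left(4 + O\right) \left(O + O \left(1 + O^{2} + 2 O\right)\right)$)
$w{\left(-12 \right)} \left(-76\right) + 37 = - 12 \left(8 + \left(-12\right)^{3} + 6 \left(-12\right)^{2} + 10 \left(-12\right)\right) \left(-76\right) + 37 = - 12 \left(8 - 1728 + 6 \cdot 144 - 120\right) \left(-76\right) + 37 = - 12 \left(8 - 1728 + 864 - 120\right) \left(-76\right) + 37 = \left(-12\right) \left(-976\right) \left(-76\right) + 37 = 11712 \left(-76\right) + 37 = -890112 + 37 = -890075$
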